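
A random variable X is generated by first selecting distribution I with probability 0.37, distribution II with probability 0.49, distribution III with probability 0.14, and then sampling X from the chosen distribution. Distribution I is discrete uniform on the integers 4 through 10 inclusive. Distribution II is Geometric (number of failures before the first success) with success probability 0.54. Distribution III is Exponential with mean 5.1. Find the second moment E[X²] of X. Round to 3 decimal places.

28.021

For each component E[X²] = Var + (mean)², giving I: 53; II: 2.30316; III: 52.02.
Overall E[X²] = 0.37·53 + 0.49·2.30316 + 0.14·52.02 = 28.0213.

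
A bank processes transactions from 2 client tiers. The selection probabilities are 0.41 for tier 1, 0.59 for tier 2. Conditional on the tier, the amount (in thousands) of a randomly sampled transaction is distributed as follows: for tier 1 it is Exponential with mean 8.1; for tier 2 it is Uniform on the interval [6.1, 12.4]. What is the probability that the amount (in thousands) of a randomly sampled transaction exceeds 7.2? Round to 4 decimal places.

0.6555

Conditional on each tier, P(X > 7.2): 1: 0.411112; 2: 0.825397.
By total probability, P(X > 7.2) = 0.41·0.411112 + 0.59·0.825397 = 0.65554.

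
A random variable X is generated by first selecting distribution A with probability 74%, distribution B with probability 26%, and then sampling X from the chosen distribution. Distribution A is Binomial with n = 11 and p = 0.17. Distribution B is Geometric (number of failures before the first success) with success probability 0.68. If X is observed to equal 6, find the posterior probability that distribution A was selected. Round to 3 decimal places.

Likelihoods P(X=6 | ·): A: 0.00439264; B: 0.000730144.
Posterior ∝ prior × likelihood. Numerator for A: 0.74·0.00439264 = 0.00325056.
Normalizing constant: 0.74·0.00439264 + 0.26·0.000730144 = 0.00344039.
P(A | observation) = 0.00325056 / 0.00344039 = 0.944821.

0.945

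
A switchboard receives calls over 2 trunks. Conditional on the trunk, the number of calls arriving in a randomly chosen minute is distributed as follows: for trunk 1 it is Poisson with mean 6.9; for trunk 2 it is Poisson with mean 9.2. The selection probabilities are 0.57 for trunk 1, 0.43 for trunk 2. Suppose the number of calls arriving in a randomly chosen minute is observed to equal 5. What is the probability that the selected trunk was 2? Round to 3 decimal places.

Likelihoods P(X=5 | ·): 1: 0.131351; 2: 0.0554943.
Posterior ∝ prior × likelihood. Numerator for 2: 0.43·0.0554943 = 0.0238626.
Normalizing constant: 0.57·0.131351 + 0.43·0.0554943 = 0.0987324.
P(2 | observation) = 0.0238626 / 0.0987324 = 0.241689.

0.242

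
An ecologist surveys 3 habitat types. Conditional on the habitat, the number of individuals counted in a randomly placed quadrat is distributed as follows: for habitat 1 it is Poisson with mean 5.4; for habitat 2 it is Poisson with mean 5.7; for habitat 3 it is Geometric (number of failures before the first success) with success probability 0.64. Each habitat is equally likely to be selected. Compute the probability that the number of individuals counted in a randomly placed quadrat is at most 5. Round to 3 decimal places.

Conditional on each habitat, P(X ≤ 5): 1: 0.546132; 2: 0.494985; 3: 0.997823.
By total probability, P(X ≤ 5) = 0.333333·0.546132 + 0.333333·0.494985 + 0.333333·0.997823 = 0.679647.

0.680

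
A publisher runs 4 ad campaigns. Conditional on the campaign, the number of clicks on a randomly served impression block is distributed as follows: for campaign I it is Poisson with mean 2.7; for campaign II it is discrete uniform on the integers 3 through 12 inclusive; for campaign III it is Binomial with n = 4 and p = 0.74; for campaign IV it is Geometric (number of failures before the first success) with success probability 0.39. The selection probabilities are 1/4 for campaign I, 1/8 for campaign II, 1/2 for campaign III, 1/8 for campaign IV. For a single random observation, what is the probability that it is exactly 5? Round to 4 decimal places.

0.0367

Conditional on each campaign, P(X = 5): I: 0.0803605; II: 0.1; III: 0; IV: 0.0329393.
By total probability, P(X = 5) = 0.25·0.0803605 + 0.125·0.1 + 0.5·0 + 0.125·0.0329393 = 0.0367075.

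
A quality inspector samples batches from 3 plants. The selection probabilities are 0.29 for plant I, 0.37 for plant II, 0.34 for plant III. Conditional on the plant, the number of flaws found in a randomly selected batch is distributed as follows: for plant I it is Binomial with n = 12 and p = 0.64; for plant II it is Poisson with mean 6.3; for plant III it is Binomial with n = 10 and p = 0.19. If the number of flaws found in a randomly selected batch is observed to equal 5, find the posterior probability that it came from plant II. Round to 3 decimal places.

0.678

Likelihoods P(X=5 | ·): I: 0.0666412; II: 0.151868; III: 0.0217567.
Posterior ∝ prior × likelihood. Numerator for II: 0.37·0.151868 = 0.0561912.
Normalizing constant: 0.29·0.0666412 + 0.37·0.151868 + 0.34·0.0217567 = 0.0829144.
P(II | observation) = 0.0561912 / 0.0829144 = 0.677701.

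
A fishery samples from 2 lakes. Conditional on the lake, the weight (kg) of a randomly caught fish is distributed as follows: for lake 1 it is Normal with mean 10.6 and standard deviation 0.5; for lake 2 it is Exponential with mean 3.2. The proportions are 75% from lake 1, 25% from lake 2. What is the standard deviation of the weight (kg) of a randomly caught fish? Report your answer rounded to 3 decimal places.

Per component, 1: μ=10.6, E[X²]=112.61; 2: μ=3.2, E[X²]=20.48.
E[X] = 0.75·10.6 + 0.25·3.2 = 8.75.
E[X²] = 0.75·112.61 + 0.25·20.48 = 89.5775.
Var(X) = E[X²] − (E[X])² = 89.5775 − 76.5625 = 13.015.
SD(X) = √13.015 = 3.60763.

3.608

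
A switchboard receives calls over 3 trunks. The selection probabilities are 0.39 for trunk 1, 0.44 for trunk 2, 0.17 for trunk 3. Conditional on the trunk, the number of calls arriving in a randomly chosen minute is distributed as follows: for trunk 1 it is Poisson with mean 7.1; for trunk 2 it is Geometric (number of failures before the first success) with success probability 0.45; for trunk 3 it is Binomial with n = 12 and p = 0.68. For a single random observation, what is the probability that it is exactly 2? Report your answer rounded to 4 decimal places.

Conditional on each trunk, P(X = 2): 1: 0.0207968; 2: 0.136125; 3: 0.000343607.
By total probability, P(X = 2) = 0.39·0.0207968 + 0.44·0.136125 + 0.17·0.000343607 = 0.0680642.

0.0681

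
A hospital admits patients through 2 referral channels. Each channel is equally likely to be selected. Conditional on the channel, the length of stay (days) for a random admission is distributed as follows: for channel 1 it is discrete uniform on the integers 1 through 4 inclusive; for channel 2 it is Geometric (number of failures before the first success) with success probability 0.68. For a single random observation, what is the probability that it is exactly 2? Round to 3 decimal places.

0.160

Conditional on each channel, P(X = 2): 1: 0.25; 2: 0.069632.
By total probability, P(X = 2) = 0.5·0.25 + 0.5·0.069632 = 0.159816.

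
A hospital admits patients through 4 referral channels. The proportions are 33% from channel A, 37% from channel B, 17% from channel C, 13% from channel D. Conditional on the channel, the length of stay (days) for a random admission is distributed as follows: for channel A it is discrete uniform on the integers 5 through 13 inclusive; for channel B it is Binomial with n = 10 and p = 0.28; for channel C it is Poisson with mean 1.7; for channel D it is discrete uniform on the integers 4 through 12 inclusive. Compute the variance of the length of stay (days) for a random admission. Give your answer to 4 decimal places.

14.0815

Per component, A: μ=9, E[X²]=87.6667; B: μ=2.8, E[X²]=9.856; C: μ=1.7, E[X²]=4.59; D: μ=8, E[X²]=70.6667.
E[X] = 0.33·9 + 0.37·2.8 + 0.17·1.7 + 0.13·8 = 5.335.
E[X²] = 0.33·87.6667 + 0.37·9.856 + 0.17·4.59 + 0.13·70.6667 = 42.5437.
Var(X) = E[X²] − (E[X])² = 42.5437 − 28.4622 = 14.0815.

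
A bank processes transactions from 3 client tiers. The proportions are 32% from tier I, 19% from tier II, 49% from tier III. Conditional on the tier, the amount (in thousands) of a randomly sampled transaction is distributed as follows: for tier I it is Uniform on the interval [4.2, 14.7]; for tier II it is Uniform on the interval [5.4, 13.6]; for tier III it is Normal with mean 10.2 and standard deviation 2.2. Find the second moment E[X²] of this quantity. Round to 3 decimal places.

103.080

For each component E[X²] = Var + (mean)², giving I: 98.49; II: 95.8533; III: 108.88.
Overall E[X²] = 0.32·98.49 + 0.19·95.8533 + 0.49·108.88 = 103.08.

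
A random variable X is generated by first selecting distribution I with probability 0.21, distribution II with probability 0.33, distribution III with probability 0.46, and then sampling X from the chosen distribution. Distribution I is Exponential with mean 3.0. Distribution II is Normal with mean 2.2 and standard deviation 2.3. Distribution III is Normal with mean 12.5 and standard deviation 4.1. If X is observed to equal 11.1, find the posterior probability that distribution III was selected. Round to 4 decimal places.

0.9599

Likelihoods f(11.1 | ·): I: 0.00824118; II: 9.72121e-05; III: 0.0917926.
Posterior ∝ prior × likelihood. Numerator for III: 0.46·0.0917926 = 0.0422246.
Normalizing constant: 0.21·0.00824118 + 0.33·9.72121e-05 + 0.46·0.0917926 = 0.0439873.
P(III | observation) = 0.0422246 / 0.0439873 = 0.959926.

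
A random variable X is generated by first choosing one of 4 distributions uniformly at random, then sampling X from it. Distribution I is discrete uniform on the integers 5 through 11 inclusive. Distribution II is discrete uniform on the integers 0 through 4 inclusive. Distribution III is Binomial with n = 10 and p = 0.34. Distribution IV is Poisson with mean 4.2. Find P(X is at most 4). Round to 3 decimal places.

Conditional on each component, P(X ≤ 4): I: 0; II: 1; III: 0.773013; IV: 0.589827.
By total probability, P(X ≤ 4) = 0.25·0 + 0.25·1 + 0.25·0.773013 + 0.25·0.589827 = 0.59071.

0.591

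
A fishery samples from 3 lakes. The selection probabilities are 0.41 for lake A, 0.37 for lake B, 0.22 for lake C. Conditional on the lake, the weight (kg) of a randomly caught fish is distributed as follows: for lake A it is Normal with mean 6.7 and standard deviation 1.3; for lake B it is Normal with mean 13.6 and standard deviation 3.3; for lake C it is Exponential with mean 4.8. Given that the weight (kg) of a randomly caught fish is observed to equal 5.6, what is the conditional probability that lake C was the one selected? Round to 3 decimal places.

Likelihoods f(5.6 | ·): A: 0.214533; B: 0.00640077; C: 0.0648757.
Posterior ∝ prior × likelihood. Numerator for C: 0.22·0.0648757 = 0.0142726.
Normalizing constant: 0.41·0.214533 + 0.37·0.00640077 + 0.22·0.0648757 = 0.1046.
P(C | observation) = 0.0142726 / 0.1046 = 0.13645.

0.136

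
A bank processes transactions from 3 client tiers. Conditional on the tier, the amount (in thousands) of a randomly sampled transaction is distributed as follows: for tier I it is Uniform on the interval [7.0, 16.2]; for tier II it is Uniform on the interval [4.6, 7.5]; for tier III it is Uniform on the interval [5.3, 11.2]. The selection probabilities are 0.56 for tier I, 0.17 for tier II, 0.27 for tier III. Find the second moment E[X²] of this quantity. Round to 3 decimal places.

For each component E[X²] = Var + (mean)², giving I: 141.613; II: 37.3033; III: 70.9633.
Overall E[X²] = 0.56·141.613 + 0.17·37.3033 + 0.27·70.9633 = 104.805.

104.805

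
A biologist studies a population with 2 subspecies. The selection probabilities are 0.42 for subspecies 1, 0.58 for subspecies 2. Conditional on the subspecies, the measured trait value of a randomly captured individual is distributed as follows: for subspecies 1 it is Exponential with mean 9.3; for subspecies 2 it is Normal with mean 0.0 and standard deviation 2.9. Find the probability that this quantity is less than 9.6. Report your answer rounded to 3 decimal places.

0.850

Conditional on each subspecies, P(X < 9.6): 1: 0.643798; 2: 0.999534.
By total probability, P(X < 9.6) = 0.42·0.643798 + 0.58·0.999534 = 0.850125.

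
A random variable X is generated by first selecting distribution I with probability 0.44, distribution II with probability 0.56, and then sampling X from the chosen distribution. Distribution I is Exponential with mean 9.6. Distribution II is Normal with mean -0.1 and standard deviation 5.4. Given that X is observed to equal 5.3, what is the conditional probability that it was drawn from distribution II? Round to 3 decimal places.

0.487

Likelihoods f(5.3 | ·): I: 0.0599739; II: 0.0448094.
Posterior ∝ prior × likelihood. Numerator for II: 0.56·0.0448094 = 0.0250933.
Normalizing constant: 0.44·0.0599739 + 0.56·0.0448094 = 0.0514818.
P(II | observation) = 0.0250933 / 0.0514818 = 0.48742.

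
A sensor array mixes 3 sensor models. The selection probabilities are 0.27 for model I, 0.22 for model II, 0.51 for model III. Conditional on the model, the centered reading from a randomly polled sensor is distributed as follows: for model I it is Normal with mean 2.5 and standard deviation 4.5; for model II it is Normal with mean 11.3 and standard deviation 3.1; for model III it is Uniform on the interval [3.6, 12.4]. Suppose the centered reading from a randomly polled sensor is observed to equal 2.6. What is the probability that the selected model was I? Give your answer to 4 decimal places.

0.9775

Likelihoods f(2.6 | ·): I: 0.088632; II: 0.00250761; III: 0.
Posterior ∝ prior × likelihood. Numerator for I: 0.27·0.088632 = 0.0239306.
Normalizing constant: 0.27·0.088632 + 0.22·0.00250761 + 0.51·0 = 0.0244823.
P(I | observation) = 0.0239306 / 0.0244823 = 0.977466.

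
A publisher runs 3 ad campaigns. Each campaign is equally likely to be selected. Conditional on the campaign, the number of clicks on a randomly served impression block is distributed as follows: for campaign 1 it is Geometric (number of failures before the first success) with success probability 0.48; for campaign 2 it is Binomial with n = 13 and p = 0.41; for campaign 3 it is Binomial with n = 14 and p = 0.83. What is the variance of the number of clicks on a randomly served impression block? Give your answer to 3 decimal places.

21.195

Per component, 1: μ=1.08333, E[X²]=3.43056; 2: μ=5.33, E[X²]=31.5536; 3: μ=11.62, E[X²]=137.
E[X] = 0.333333·1.08333 + 0.333333·5.33 + 0.333333·11.62 = 6.01111.
E[X²] = 0.333333·3.43056 + 0.333333·31.5536 + 0.333333·137 = 57.328.
Var(X) = E[X²] − (E[X])² = 57.328 − 36.1335 = 21.1945.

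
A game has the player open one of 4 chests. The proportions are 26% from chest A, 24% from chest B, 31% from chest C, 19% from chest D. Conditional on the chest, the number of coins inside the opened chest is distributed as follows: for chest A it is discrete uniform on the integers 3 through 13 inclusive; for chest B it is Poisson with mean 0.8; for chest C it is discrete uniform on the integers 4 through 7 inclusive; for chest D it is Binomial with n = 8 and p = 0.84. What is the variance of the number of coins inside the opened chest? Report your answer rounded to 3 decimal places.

Per component, A: μ=8, E[X²]=74; B: μ=0.8, E[X²]=1.44; C: μ=5.5, E[X²]=31.5; D: μ=6.72, E[X²]=46.2336.
E[X] = 0.26·8 + 0.24·0.8 + 0.31·5.5 + 0.19·6.72 = 5.2538.
E[X²] = 0.26·74 + 0.24·1.44 + 0.31·31.5 + 0.19·46.2336 = 38.135.
Var(X) = E[X²] − (E[X])² = 38.135 − 27.6024 = 10.5326.

10.533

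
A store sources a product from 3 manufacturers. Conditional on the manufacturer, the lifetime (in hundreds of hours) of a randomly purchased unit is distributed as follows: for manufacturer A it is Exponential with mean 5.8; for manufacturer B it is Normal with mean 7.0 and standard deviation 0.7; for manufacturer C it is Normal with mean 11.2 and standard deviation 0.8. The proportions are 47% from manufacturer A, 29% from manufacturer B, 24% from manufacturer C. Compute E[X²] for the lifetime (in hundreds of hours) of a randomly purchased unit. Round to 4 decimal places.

76.2329

For each component E[X²] = Var + (mean)², giving A: 67.28; B: 49.49; C: 126.08.
Overall E[X²] = 0.47·67.28 + 0.29·49.49 + 0.24·126.08 = 76.2329.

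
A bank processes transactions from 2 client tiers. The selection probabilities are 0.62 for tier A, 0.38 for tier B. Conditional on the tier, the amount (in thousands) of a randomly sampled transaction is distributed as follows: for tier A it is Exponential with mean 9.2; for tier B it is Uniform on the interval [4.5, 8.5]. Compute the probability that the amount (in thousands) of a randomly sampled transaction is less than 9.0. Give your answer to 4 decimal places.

Conditional on each tier, P(X < 9.0): A: 0.624036; B: 1.
By total probability, P(X < 9.0) = 0.62·0.624036 + 0.38·1 = 0.766902.

0.7669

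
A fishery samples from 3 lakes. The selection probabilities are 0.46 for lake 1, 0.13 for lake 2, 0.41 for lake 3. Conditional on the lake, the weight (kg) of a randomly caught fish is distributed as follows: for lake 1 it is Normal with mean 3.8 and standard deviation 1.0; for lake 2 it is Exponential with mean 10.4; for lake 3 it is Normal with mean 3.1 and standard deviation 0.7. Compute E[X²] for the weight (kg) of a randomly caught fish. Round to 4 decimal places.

39.3650

For each component E[X²] = Var + (mean)², giving 1: 15.44; 2: 216.32; 3: 10.1.
Overall E[X²] = 0.46·15.44 + 0.13·216.32 + 0.41·10.1 = 39.365.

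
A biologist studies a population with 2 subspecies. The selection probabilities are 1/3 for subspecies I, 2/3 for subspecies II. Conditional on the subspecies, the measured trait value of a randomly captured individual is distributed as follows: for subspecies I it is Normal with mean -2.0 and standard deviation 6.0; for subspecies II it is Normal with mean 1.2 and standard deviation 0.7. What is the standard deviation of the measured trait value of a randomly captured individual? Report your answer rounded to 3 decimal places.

3.821

Per component, I: μ=-2, E[X²]=40; II: μ=1.2, E[X²]=1.93.
E[X] = 0.333333·-2 + 0.666667·1.2 = 0.133333.
E[X²] = 0.333333·40 + 0.666667·1.93 = 14.62.
Var(X) = E[X²] − (E[X])² = 14.62 − 0.0177778 = 14.6022.
SD(X) = √14.6022 = 3.82129.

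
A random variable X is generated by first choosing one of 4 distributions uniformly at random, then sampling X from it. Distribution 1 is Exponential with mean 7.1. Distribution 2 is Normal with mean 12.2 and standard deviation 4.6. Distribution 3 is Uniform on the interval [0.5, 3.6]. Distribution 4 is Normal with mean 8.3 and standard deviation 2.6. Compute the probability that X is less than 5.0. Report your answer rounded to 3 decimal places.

0.417

Conditional on each component, P(X < 5.0): 1: 0.505509; 2: 0.058766; 3: 1; 4: 0.102179.
By total probability, P(X < 5.0) = 0.25·0.505509 + 0.25·0.058766 + 0.25·1 + 0.25·0.102179 = 0.416613.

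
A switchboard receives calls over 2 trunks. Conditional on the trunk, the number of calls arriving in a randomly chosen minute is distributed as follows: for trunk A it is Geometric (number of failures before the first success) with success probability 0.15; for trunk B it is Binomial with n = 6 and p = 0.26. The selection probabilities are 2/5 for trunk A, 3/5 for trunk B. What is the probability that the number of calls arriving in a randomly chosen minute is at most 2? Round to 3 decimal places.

0.643

Conditional on each trunk, P(X ≤ 2): A: 0.385875; B: 0.814435.
By total probability, P(X ≤ 2) = 0.4·0.385875 + 0.6·0.814435 = 0.643011.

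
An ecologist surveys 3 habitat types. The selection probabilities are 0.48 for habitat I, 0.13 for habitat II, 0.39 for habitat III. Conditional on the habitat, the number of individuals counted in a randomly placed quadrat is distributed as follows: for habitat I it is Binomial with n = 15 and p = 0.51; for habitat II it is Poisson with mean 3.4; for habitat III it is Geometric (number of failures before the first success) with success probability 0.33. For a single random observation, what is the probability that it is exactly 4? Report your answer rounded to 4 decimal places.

0.0674

Conditional on each habitat, P(X = 4): I: 0.0361052; II: 0.185825; III: 0.0664987.
By total probability, P(X = 4) = 0.48·0.0361052 + 0.13·0.185825 + 0.39·0.0664987 = 0.0674222.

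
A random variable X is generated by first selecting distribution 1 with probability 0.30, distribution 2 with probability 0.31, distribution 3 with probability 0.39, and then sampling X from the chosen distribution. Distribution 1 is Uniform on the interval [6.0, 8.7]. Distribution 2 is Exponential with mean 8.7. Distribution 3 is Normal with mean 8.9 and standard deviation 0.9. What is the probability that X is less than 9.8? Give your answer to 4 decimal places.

Conditional on each component, P(X < 9.8): 1: 1; 2: 0.675814; 3: 0.841345.
By total probability, P(X < 9.8) = 0.3·1 + 0.31·0.675814 + 0.39·0.841345 = 0.837627.

0.8376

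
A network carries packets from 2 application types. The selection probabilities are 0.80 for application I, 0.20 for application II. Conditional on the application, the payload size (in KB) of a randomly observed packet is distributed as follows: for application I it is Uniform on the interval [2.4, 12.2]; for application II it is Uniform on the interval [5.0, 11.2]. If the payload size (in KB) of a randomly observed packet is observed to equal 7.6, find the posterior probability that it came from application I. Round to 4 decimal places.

0.7168

Likelihoods f(7.6 | ·): I: 0.102041; II: 0.16129.
Posterior ∝ prior × likelihood. Numerator for I: 0.8·0.102041 = 0.0816327.
Normalizing constant: 0.8·0.102041 + 0.2·0.16129 = 0.113891.
P(I | observation) = 0.0816327 / 0.113891 = 0.716763.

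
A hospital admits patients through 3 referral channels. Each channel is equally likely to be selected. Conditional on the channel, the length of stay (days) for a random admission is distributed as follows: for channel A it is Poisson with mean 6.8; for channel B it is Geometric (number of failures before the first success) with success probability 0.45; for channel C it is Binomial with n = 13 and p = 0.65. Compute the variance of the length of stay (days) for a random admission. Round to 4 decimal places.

13.7217

Per component, A: μ=6.8, E[X²]=53.04; B: μ=1.22222, E[X²]=4.20988; C: μ=8.45, E[X²]=74.36.
E[X] = 0.333333·6.8 + 0.333333·1.22222 + 0.333333·8.45 = 5.49074.
E[X²] = 0.333333·53.04 + 0.333333·4.20988 + 0.333333·74.36 = 43.87.
Var(X) = E[X²] − (E[X])² = 43.87 − 30.1482 = 13.7217.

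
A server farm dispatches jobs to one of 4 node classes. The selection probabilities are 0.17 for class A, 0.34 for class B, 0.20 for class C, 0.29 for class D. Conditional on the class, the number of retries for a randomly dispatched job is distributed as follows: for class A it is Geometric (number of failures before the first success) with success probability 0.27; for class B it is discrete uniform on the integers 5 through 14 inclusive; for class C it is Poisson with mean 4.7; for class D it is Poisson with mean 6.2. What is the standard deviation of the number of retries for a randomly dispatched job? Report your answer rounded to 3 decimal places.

3.664

Per component, A: μ=2.7037, E[X²]=17.3237; B: μ=9.5, E[X²]=98.5; C: μ=4.7, E[X²]=26.79; D: μ=6.2, E[X²]=44.64.
E[X] = 0.17·2.7037 + 0.34·9.5 + 0.2·4.7 + 0.29·6.2 = 6.42763.
E[X²] = 0.17·17.3237 + 0.34·98.5 + 0.2·26.79 + 0.29·44.64 = 54.7386.
Var(X) = E[X²] − (E[X])² = 54.7386 − 41.3144 = 13.4242.
SD(X) = √13.4242 = 3.66391.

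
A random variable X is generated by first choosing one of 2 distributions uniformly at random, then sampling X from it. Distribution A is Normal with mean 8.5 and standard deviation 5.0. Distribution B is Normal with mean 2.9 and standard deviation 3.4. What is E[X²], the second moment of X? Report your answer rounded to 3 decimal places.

For each component E[X²] = Var + (mean)², giving A: 97.25; B: 19.97.
Overall E[X²] = 0.5·97.25 + 0.5·19.97 = 58.61.

58.610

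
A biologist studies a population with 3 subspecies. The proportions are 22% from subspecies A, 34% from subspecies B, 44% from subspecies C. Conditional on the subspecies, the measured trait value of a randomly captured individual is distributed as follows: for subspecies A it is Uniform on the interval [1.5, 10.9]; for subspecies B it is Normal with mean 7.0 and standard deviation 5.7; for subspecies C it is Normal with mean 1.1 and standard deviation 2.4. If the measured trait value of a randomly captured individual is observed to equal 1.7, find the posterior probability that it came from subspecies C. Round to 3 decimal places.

0.646

Likelihoods f(1.7 | ·): A: 0.106383; B: 0.045425; C: 0.161112.
Posterior ∝ prior × likelihood. Numerator for C: 0.44·0.161112 = 0.0708892.
Normalizing constant: 0.22·0.106383 + 0.34·0.045425 + 0.44·0.161112 = 0.109738.
P(C | observation) = 0.0708892 / 0.109738 = 0.645986.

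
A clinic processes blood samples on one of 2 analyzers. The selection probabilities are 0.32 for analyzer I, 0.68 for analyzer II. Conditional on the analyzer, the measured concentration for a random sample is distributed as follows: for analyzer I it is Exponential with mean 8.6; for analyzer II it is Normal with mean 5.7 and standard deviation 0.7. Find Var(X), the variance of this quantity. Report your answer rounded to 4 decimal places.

Per component, I: μ=8.6, E[X²]=147.92; II: μ=5.7, E[X²]=32.98.
E[X] = 0.32·8.6 + 0.68·5.7 = 6.628.
E[X²] = 0.32·147.92 + 0.68·32.98 = 69.7608.
Var(X) = E[X²] − (E[X])² = 69.7608 − 43.9304 = 25.8304.

25.8304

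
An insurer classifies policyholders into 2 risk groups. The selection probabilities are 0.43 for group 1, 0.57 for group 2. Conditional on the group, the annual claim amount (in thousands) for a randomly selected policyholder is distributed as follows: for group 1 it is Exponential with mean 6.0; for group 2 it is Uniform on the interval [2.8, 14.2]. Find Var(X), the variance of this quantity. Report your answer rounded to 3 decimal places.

23.185

Per component, 1: μ=6, E[X²]=72; 2: μ=8.5, E[X²]=83.08.
E[X] = 0.43·6 + 0.57·8.5 = 7.425.
E[X²] = 0.43·72 + 0.57·83.08 = 78.3156.
Var(X) = E[X²] − (E[X])² = 78.3156 − 55.1306 = 23.185.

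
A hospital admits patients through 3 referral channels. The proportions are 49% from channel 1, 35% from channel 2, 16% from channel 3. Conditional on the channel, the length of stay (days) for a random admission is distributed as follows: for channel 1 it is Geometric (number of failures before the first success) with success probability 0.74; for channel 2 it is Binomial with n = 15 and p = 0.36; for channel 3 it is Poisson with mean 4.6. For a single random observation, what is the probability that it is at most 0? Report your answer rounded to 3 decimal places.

Conditional on each channel, P(X ≤ 0): 1: 0.74; 2: 0.00123794; 3: 0.0100518.
By total probability, P(X ≤ 0) = 0.49·0.74 + 0.35·0.00123794 + 0.16·0.0100518 = 0.364642.

0.365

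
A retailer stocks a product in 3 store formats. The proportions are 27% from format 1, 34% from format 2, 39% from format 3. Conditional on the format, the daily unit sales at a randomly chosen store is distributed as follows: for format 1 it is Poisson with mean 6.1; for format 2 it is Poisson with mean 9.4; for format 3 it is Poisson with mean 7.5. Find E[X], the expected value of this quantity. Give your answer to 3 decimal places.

Component means — 1: 6.1; 2: 9.4; 3: 7.5.
E[X] = 0.27·6.1 + 0.34·9.4 + 0.39·7.5 = 7.768.

7.768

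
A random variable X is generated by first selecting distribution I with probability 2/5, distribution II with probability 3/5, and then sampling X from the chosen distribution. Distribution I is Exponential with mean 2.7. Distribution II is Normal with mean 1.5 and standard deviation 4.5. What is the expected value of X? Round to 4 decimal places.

1.9800

Component means — I: 2.7; II: 1.5.
E[X] = 0.4·2.7 + 0.6·1.5 = 1.98.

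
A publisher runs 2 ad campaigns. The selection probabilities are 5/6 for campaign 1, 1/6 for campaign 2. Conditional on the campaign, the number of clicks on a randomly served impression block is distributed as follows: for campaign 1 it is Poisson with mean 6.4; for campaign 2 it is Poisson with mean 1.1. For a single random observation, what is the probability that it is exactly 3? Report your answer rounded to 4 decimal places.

Conditional on each campaign, P(X = 3): 1: 0.0725945; 2: 0.0738419.
By total probability, P(X = 3) = 0.833333·0.0725945 + 0.166667·0.0738419 = 0.0728024.

0.0728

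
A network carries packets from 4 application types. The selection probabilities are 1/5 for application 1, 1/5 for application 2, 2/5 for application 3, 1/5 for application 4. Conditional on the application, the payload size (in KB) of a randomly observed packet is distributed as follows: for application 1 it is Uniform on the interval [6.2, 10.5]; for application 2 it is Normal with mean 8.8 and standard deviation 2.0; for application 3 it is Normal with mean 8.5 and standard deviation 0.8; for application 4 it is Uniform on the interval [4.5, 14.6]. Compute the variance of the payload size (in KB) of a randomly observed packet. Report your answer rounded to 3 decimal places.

3.250

Per component, 1: μ=8.35, E[X²]=71.2633; 2: μ=8.8, E[X²]=81.44; 3: μ=8.5, E[X²]=72.89; 4: μ=9.55, E[X²]=99.7033.
E[X] = 0.2·8.35 + 0.2·8.8 + 0.4·8.5 + 0.2·9.55 = 8.74.
E[X²] = 0.2·71.2633 + 0.2·81.44 + 0.4·72.89 + 0.2·99.7033 = 79.6373.
Var(X) = E[X²] − (E[X])² = 79.6373 − 76.3876 = 3.24973.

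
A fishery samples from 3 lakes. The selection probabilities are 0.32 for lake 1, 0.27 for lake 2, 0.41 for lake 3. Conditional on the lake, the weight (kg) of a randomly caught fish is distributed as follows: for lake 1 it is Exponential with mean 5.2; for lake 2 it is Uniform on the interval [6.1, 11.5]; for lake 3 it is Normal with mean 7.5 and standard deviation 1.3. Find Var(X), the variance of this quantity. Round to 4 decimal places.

Per component, 1: μ=5.2, E[X²]=54.08; 2: μ=8.8, E[X²]=79.87; 3: μ=7.5, E[X²]=57.94.
E[X] = 0.32·5.2 + 0.27·8.8 + 0.41·7.5 = 7.115.
E[X²] = 0.32·54.08 + 0.27·79.87 + 0.41·57.94 = 62.6259.
Var(X) = E[X²] − (E[X])² = 62.6259 − 50.6232 = 12.0027.

12.0027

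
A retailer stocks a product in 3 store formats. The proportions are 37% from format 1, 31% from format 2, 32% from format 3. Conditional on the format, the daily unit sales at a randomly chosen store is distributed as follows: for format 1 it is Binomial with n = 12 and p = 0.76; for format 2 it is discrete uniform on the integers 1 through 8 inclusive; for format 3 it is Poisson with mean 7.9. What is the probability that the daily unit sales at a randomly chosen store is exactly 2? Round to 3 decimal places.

Conditional on each format, P(X = 2): 1: 2.41704e-05; 2: 0.125; 3: 0.0115691.
By total probability, P(X = 2) = 0.37·2.41704e-05 + 0.31·0.125 + 0.32·0.0115691 = 0.042461.

0.042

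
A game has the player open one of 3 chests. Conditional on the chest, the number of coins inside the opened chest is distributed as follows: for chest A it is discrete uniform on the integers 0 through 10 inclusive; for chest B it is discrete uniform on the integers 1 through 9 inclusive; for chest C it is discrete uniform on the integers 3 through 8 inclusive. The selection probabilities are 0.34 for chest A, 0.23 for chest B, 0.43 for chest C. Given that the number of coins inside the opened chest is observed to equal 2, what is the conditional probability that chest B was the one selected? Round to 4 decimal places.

0.4526

Likelihoods P(X=2 | ·): A: 0.0909091; B: 0.111111; C: 0.
Posterior ∝ prior × likelihood. Numerator for B: 0.23·0.111111 = 0.0255556.
Normalizing constant: 0.34·0.0909091 + 0.23·0.111111 + 0.43·0 = 0.0564646.
P(B | observation) = 0.0255556 / 0.0564646 = 0.452594.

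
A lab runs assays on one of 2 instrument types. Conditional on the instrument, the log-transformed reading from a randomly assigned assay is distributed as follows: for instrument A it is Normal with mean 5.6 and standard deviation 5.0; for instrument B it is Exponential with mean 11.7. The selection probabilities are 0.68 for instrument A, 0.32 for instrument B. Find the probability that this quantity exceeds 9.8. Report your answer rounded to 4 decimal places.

Conditional on each instrument, P(X > 9.8): A: 0.200454; B: 0.432745.
By total probability, P(X > 9.8) = 0.68·0.200454 + 0.32·0.432745 = 0.274787.

0.2748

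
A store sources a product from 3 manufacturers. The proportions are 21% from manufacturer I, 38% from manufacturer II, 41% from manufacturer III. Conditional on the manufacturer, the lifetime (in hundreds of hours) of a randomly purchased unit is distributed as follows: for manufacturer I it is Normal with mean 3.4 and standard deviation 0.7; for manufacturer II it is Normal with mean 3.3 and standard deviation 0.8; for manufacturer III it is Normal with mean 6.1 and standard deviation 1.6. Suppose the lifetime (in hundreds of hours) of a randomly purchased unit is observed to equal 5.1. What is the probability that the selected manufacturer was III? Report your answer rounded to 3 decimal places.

Likelihoods f(5.1 | ·): I: 0.0298598; II: 0.0396746; III: 0.205101.
Posterior ∝ prior × likelihood. Numerator for III: 0.41·0.205101 = 0.0840912.
Normalizing constant: 0.21·0.0298598 + 0.38·0.0396746 + 0.41·0.205101 = 0.105438.
P(III | observation) = 0.0840912 / 0.105438 = 0.797541.

0.798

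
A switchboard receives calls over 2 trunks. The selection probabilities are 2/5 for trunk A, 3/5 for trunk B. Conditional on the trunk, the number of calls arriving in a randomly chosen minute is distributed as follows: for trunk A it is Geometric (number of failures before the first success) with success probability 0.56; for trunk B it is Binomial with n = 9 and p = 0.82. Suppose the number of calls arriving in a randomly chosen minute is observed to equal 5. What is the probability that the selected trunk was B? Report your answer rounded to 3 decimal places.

Likelihoods P(X=5 | ·): A: 0.00923531; B: 0.0490377.
Posterior ∝ prior × likelihood. Numerator for B: 0.6·0.0490377 = 0.0294226.
Normalizing constant: 0.4·0.00923531 + 0.6·0.0490377 = 0.0331167.
P(B | observation) = 0.0294226 / 0.0331167 = 0.888451.

0.888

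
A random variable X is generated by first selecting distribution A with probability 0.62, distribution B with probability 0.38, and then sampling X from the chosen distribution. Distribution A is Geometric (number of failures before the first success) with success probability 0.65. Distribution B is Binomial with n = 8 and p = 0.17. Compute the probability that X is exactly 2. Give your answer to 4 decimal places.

Conditional on each component, P(X = 2): A: 0.079625; B: 0.26456.
By total probability, P(X = 2) = 0.62·0.079625 + 0.38·0.26456 = 0.1499.

0.1499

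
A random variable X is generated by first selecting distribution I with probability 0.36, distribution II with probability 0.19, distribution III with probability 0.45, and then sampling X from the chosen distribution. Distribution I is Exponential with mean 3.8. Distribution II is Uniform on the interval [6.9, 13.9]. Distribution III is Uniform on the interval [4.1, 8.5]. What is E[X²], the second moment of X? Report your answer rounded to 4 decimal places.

For each component E[X²] = Var + (mean)², giving I: 28.88; II: 112.243; III: 41.3033.
Overall E[X²] = 0.36·28.88 + 0.19·112.243 + 0.45·41.3033 = 50.3095.

50.3095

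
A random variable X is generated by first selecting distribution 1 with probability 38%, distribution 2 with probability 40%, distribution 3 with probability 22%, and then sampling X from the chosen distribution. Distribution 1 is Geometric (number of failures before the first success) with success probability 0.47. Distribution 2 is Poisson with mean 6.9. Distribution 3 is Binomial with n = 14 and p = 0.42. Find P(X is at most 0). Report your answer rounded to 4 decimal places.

Conditional on each component, P(X ≤ 0): 1: 0.47; 2: 0.00100779; 3: 0.000487519.
By total probability, P(X ≤ 0) = 0.38·0.47 + 0.4·0.00100779 + 0.22·0.000487519 = 0.17911.

0.1791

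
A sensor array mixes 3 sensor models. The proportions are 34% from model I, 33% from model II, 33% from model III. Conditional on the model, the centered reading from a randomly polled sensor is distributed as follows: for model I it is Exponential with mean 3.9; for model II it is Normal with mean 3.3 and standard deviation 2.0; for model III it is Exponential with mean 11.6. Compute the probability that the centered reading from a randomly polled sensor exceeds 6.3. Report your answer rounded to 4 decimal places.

Conditional on each model, P(X > 6.3): I: 0.198814; II: 0.0668072; III: 0.580943.
By total probability, P(X > 6.3) = 0.34·0.198814 + 0.33·0.0668072 + 0.33·0.580943 = 0.281354.

0.2814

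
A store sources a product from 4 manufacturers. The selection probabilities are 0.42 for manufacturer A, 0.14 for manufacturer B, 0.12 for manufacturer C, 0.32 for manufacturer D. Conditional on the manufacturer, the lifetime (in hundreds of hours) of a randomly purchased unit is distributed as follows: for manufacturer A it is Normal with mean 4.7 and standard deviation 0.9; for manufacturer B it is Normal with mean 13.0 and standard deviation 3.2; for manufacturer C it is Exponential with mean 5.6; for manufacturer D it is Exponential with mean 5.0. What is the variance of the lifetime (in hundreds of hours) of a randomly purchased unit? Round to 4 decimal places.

Per component, A: μ=4.7, E[X²]=22.9; B: μ=13, E[X²]=179.24; C: μ=5.6, E[X²]=62.72; D: μ=5, E[X²]=50.
E[X] = 0.42·4.7 + 0.14·13 + 0.12·5.6 + 0.32·5 = 6.066.
E[X²] = 0.42·22.9 + 0.14·179.24 + 0.12·62.72 + 0.32·50 = 58.238.
Var(X) = E[X²] − (E[X])² = 58.238 − 36.7964 = 21.4416.

21.4416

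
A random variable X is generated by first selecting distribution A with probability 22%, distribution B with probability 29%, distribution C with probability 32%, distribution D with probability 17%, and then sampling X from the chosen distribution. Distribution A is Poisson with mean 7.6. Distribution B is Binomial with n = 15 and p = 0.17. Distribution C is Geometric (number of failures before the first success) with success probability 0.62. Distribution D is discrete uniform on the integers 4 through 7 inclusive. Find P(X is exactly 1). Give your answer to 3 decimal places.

Conditional on each component, P(X = 1): A: 0.00380343; B: 0.187773; C: 0.2356; D: 0.
By total probability, P(X = 1) = 0.22·0.00380343 + 0.29·0.187773 + 0.32·0.2356 + 0.17·0 = 0.130683.

0.131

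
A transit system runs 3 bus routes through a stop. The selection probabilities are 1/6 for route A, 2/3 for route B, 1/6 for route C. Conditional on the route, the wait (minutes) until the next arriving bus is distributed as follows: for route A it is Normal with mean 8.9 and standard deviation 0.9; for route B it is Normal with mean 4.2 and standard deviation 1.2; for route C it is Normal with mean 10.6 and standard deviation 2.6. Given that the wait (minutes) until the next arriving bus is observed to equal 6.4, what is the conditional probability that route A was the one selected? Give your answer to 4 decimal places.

Likelihoods f(6.4 | ·): A: 0.00935726; B: 0.061926; C: 0.0416196.
Posterior ∝ prior × likelihood. Numerator for A: 0.166667·0.00935726 = 0.00155954.
Normalizing constant: 0.166667·0.00935726 + 0.666667·0.061926 + 0.166667·0.0416196 = 0.0497801.
P(A | observation) = 0.00155954 / 0.0497801 = 0.0313286.

0.0313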